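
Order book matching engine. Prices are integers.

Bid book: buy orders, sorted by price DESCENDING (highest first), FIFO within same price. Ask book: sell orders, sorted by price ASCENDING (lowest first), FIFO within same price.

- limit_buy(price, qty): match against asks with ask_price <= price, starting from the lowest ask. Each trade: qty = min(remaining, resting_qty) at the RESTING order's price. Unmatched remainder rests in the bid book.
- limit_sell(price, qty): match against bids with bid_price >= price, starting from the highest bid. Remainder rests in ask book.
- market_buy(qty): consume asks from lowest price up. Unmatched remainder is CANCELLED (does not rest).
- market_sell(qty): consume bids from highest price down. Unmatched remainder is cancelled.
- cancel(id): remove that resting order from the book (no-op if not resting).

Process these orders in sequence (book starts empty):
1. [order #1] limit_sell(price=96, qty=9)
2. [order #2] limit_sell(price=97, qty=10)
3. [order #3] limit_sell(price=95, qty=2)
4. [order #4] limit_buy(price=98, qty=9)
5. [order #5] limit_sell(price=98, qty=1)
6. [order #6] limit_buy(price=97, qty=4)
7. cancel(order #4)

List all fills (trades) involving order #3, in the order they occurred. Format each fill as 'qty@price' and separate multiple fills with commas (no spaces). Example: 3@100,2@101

Answer: 2@95

Derivation:
After op 1 [order #1] limit_sell(price=96, qty=9): fills=none; bids=[-] asks=[#1:9@96]
After op 2 [order #2] limit_sell(price=97, qty=10): fills=none; bids=[-] asks=[#1:9@96 #2:10@97]
After op 3 [order #3] limit_sell(price=95, qty=2): fills=none; bids=[-] asks=[#3:2@95 #1:9@96 #2:10@97]
After op 4 [order #4] limit_buy(price=98, qty=9): fills=#4x#3:2@95 #4x#1:7@96; bids=[-] asks=[#1:2@96 #2:10@97]
After op 5 [order #5] limit_sell(price=98, qty=1): fills=none; bids=[-] asks=[#1:2@96 #2:10@97 #5:1@98]
After op 6 [order #6] limit_buy(price=97, qty=4): fills=#6x#1:2@96 #6x#2:2@97; bids=[-] asks=[#2:8@97 #5:1@98]
After op 7 cancel(order #4): fills=none; bids=[-] asks=[#2:8@97 #5:1@98]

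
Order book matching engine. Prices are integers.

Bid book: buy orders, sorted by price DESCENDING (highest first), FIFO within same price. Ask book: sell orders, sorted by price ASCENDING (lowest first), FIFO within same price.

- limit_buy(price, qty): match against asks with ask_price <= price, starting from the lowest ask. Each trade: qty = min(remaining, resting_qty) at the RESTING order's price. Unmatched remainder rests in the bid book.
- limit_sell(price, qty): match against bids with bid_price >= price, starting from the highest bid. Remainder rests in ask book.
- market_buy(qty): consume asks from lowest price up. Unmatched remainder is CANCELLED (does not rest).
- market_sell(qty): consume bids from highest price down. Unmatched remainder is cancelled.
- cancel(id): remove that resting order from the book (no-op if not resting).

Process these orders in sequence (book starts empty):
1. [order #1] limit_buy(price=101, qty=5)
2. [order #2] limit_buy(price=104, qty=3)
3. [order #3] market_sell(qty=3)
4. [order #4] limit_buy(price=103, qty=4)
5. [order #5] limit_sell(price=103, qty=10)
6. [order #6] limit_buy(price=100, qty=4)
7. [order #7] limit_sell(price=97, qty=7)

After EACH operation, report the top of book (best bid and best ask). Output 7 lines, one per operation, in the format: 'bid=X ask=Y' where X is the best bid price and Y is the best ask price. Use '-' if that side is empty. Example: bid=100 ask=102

Answer: bid=101 ask=-
bid=104 ask=-
bid=101 ask=-
bid=103 ask=-
bid=101 ask=103
bid=101 ask=103
bid=100 ask=103

Derivation:
After op 1 [order #1] limit_buy(price=101, qty=5): fills=none; bids=[#1:5@101] asks=[-]
After op 2 [order #2] limit_buy(price=104, qty=3): fills=none; bids=[#2:3@104 #1:5@101] asks=[-]
After op 3 [order #3] market_sell(qty=3): fills=#2x#3:3@104; bids=[#1:5@101] asks=[-]
After op 4 [order #4] limit_buy(price=103, qty=4): fills=none; bids=[#4:4@103 #1:5@101] asks=[-]
After op 5 [order #5] limit_sell(price=103, qty=10): fills=#4x#5:4@103; bids=[#1:5@101] asks=[#5:6@103]
After op 6 [order #6] limit_buy(price=100, qty=4): fills=none; bids=[#1:5@101 #6:4@100] asks=[#5:6@103]
After op 7 [order #7] limit_sell(price=97, qty=7): fills=#1x#7:5@101 #6x#7:2@100; bids=[#6:2@100] asks=[#5:6@103]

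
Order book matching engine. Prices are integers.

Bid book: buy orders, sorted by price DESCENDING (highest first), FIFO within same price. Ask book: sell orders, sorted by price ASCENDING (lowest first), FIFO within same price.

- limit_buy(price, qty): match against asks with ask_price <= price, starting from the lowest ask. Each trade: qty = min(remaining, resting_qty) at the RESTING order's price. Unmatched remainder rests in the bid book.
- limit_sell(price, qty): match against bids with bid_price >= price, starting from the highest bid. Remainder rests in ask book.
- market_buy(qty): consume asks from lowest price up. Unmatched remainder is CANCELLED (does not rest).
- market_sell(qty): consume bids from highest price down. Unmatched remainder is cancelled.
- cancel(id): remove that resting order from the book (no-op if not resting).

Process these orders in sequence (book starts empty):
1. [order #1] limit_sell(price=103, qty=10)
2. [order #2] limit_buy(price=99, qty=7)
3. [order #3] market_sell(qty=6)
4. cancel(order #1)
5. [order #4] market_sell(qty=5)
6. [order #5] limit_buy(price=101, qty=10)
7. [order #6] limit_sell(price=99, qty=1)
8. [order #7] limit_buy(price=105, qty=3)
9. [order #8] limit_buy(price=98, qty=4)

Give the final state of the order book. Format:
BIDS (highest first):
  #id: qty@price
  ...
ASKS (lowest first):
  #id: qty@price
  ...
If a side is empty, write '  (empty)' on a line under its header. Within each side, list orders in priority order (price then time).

Answer: BIDS (highest first):
  #7: 3@105
  #5: 9@101
  #8: 4@98
ASKS (lowest first):
  (empty)

Derivation:
After op 1 [order #1] limit_sell(price=103, qty=10): fills=none; bids=[-] asks=[#1:10@103]
After op 2 [order #2] limit_buy(price=99, qty=7): fills=none; bids=[#2:7@99] asks=[#1:10@103]
After op 3 [order #3] market_sell(qty=6): fills=#2x#3:6@99; bids=[#2:1@99] asks=[#1:10@103]
After op 4 cancel(order #1): fills=none; bids=[#2:1@99] asks=[-]
After op 5 [order #4] market_sell(qty=5): fills=#2x#4:1@99; bids=[-] asks=[-]
After op 6 [order #5] limit_buy(price=101, qty=10): fills=none; bids=[#5:10@101] asks=[-]
After op 7 [order #6] limit_sell(price=99, qty=1): fills=#5x#6:1@101; bids=[#5:9@101] asks=[-]
After op 8 [order #7] limit_buy(price=105, qty=3): fills=none; bids=[#7:3@105 #5:9@101] asks=[-]
After op 9 [order #8] limit_buy(price=98, qty=4): fills=none; bids=[#7:3@105 #5:9@101 #8:4@98] asks=[-]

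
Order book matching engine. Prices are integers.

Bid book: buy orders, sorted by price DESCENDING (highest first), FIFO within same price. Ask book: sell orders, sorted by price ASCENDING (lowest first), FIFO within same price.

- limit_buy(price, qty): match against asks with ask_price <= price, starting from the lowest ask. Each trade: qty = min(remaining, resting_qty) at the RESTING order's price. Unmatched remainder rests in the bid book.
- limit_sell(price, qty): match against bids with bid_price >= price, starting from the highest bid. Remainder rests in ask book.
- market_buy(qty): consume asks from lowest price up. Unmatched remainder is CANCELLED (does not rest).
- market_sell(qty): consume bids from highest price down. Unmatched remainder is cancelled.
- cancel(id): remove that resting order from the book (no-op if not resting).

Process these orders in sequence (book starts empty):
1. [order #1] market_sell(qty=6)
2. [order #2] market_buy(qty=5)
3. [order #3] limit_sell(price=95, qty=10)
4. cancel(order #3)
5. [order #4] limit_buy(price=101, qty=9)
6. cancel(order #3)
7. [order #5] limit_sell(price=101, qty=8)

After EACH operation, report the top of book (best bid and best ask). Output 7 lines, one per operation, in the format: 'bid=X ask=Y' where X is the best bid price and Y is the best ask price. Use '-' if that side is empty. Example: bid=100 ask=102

Answer: bid=- ask=-
bid=- ask=-
bid=- ask=95
bid=- ask=-
bid=101 ask=-
bid=101 ask=-
bid=101 ask=-

Derivation:
After op 1 [order #1] market_sell(qty=6): fills=none; bids=[-] asks=[-]
After op 2 [order #2] market_buy(qty=5): fills=none; bids=[-] asks=[-]
After op 3 [order #3] limit_sell(price=95, qty=10): fills=none; bids=[-] asks=[#3:10@95]
After op 4 cancel(order #3): fills=none; bids=[-] asks=[-]
After op 5 [order #4] limit_buy(price=101, qty=9): fills=none; bids=[#4:9@101] asks=[-]
After op 6 cancel(order #3): fills=none; bids=[#4:9@101] asks=[-]
After op 7 [order #5] limit_sell(price=101, qty=8): fills=#4x#5:8@101; bids=[#4:1@101] asks=[-]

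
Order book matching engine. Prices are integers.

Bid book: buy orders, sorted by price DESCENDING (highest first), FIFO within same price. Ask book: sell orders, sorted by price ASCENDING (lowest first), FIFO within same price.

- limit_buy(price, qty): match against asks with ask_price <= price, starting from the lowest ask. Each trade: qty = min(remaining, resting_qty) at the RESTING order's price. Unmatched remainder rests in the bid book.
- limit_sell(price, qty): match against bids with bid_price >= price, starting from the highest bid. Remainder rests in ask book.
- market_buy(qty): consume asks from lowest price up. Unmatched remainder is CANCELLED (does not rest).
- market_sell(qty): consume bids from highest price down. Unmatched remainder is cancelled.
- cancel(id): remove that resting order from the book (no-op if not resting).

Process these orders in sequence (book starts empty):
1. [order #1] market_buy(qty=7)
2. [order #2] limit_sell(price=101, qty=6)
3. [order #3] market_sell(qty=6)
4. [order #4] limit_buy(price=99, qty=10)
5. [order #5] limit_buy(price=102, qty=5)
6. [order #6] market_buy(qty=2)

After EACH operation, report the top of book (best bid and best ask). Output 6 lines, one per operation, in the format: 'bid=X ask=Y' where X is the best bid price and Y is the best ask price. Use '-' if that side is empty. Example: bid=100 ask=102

After op 1 [order #1] market_buy(qty=7): fills=none; bids=[-] asks=[-]
After op 2 [order #2] limit_sell(price=101, qty=6): fills=none; bids=[-] asks=[#2:6@101]
After op 3 [order #3] market_sell(qty=6): fills=none; bids=[-] asks=[#2:6@101]
After op 4 [order #4] limit_buy(price=99, qty=10): fills=none; bids=[#4:10@99] asks=[#2:6@101]
After op 5 [order #5] limit_buy(price=102, qty=5): fills=#5x#2:5@101; bids=[#4:10@99] asks=[#2:1@101]
After op 6 [order #6] market_buy(qty=2): fills=#6x#2:1@101; bids=[#4:10@99] asks=[-]

Answer: bid=- ask=-
bid=- ask=101
bid=- ask=101
bid=99 ask=101
bid=99 ask=101
bid=99 ask=-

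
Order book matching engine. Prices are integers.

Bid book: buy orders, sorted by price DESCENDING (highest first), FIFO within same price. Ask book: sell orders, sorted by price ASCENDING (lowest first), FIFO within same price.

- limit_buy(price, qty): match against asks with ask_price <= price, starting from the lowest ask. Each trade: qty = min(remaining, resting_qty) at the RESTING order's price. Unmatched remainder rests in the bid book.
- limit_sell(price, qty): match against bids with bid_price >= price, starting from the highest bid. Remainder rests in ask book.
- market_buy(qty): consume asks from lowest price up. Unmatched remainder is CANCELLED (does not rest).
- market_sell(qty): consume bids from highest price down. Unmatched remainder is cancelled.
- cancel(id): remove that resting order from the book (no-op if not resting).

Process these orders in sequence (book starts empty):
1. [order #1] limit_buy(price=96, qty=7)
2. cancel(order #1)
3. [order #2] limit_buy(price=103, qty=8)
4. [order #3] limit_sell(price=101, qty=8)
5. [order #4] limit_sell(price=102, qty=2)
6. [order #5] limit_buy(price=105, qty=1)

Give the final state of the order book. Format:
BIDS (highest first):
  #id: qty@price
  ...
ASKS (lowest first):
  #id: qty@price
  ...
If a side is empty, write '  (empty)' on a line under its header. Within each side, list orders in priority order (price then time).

After op 1 [order #1] limit_buy(price=96, qty=7): fills=none; bids=[#1:7@96] asks=[-]
After op 2 cancel(order #1): fills=none; bids=[-] asks=[-]
After op 3 [order #2] limit_buy(price=103, qty=8): fills=none; bids=[#2:8@103] asks=[-]
After op 4 [order #3] limit_sell(price=101, qty=8): fills=#2x#3:8@103; bids=[-] asks=[-]
After op 5 [order #4] limit_sell(price=102, qty=2): fills=none; bids=[-] asks=[#4:2@102]
After op 6 [order #5] limit_buy(price=105, qty=1): fills=#5x#4:1@102; bids=[-] asks=[#4:1@102]

Answer: BIDS (highest first):
  (empty)
ASKS (lowest first):
  #4: 1@102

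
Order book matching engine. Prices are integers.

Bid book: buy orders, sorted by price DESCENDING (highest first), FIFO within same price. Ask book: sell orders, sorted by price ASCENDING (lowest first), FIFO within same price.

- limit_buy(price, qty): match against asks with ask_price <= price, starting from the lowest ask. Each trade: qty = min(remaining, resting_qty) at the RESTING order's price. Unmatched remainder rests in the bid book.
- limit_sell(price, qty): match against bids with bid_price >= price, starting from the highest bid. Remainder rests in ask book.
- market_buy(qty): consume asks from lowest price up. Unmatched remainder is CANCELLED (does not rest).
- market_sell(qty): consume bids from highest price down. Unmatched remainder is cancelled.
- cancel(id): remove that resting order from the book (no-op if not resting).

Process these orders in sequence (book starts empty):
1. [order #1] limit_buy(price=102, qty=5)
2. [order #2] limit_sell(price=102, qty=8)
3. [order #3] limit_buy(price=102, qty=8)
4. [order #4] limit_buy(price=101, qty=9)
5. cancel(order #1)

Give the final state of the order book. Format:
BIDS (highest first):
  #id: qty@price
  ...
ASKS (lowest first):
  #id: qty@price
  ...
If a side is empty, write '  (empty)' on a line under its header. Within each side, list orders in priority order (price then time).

After op 1 [order #1] limit_buy(price=102, qty=5): fills=none; bids=[#1:5@102] asks=[-]
After op 2 [order #2] limit_sell(price=102, qty=8): fills=#1x#2:5@102; bids=[-] asks=[#2:3@102]
After op 3 [order #3] limit_buy(price=102, qty=8): fills=#3x#2:3@102; bids=[#3:5@102] asks=[-]
After op 4 [order #4] limit_buy(price=101, qty=9): fills=none; bids=[#3:5@102 #4:9@101] asks=[-]
After op 5 cancel(order #1): fills=none; bids=[#3:5@102 #4:9@101] asks=[-]

Answer: BIDS (highest first):
  #3: 5@102
  #4: 9@101
ASKS (lowest first):
  (empty)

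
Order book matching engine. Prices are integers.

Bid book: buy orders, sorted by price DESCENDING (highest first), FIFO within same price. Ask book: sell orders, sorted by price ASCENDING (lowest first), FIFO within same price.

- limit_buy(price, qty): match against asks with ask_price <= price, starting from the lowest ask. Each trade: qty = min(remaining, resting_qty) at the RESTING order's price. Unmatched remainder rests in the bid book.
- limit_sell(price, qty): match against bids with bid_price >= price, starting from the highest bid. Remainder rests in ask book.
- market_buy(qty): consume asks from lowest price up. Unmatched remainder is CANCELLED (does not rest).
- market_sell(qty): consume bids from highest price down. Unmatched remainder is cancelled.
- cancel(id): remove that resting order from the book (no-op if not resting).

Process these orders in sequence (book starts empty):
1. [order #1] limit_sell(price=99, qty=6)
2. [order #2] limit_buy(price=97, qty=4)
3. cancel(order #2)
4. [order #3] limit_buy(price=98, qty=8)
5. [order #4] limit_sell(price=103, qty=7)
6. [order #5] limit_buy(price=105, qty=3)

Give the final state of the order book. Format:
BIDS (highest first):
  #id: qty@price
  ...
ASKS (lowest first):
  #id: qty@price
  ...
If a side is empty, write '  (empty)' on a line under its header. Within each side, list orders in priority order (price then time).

Answer: BIDS (highest first):
  #3: 8@98
ASKS (lowest first):
  #1: 3@99
  #4: 7@103

Derivation:
After op 1 [order #1] limit_sell(price=99, qty=6): fills=none; bids=[-] asks=[#1:6@99]
After op 2 [order #2] limit_buy(price=97, qty=4): fills=none; bids=[#2:4@97] asks=[#1:6@99]
After op 3 cancel(order #2): fills=none; bids=[-] asks=[#1:6@99]
After op 4 [order #3] limit_buy(price=98, qty=8): fills=none; bids=[#3:8@98] asks=[#1:6@99]
After op 5 [order #4] limit_sell(price=103, qty=7): fills=none; bids=[#3:8@98] asks=[#1:6@99 #4:7@103]
After op 6 [order #5] limit_buy(price=105, qty=3): fills=#5x#1:3@99; bids=[#3:8@98] asks=[#1:3@99 #4:7@103]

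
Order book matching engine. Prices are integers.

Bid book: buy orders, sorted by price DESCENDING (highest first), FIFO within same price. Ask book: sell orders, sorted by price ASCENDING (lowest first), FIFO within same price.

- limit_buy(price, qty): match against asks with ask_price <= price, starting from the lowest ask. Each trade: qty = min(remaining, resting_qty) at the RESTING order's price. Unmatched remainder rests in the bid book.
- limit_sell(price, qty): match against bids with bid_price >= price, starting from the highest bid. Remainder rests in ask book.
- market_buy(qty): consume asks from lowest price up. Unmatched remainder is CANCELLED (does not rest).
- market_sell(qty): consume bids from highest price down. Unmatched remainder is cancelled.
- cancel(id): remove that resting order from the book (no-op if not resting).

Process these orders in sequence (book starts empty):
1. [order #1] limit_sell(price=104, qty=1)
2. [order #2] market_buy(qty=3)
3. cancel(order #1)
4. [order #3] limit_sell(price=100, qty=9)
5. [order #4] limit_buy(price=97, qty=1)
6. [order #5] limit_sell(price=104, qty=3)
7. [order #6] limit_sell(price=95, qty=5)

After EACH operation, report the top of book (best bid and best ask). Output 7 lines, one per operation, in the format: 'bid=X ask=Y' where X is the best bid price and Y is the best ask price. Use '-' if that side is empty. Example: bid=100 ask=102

Answer: bid=- ask=104
bid=- ask=-
bid=- ask=-
bid=- ask=100
bid=97 ask=100
bid=97 ask=100
bid=- ask=95

Derivation:
After op 1 [order #1] limit_sell(price=104, qty=1): fills=none; bids=[-] asks=[#1:1@104]
After op 2 [order #2] market_buy(qty=3): fills=#2x#1:1@104; bids=[-] asks=[-]
After op 3 cancel(order #1): fills=none; bids=[-] asks=[-]
After op 4 [order #3] limit_sell(price=100, qty=9): fills=none; bids=[-] asks=[#3:9@100]
After op 5 [order #4] limit_buy(price=97, qty=1): fills=none; bids=[#4:1@97] asks=[#3:9@100]
After op 6 [order #5] limit_sell(price=104, qty=3): fills=none; bids=[#4:1@97] asks=[#3:9@100 #5:3@104]
After op 7 [order #6] limit_sell(price=95, qty=5): fills=#4x#6:1@97; bids=[-] asks=[#6:4@95 #3:9@100 #5:3@104]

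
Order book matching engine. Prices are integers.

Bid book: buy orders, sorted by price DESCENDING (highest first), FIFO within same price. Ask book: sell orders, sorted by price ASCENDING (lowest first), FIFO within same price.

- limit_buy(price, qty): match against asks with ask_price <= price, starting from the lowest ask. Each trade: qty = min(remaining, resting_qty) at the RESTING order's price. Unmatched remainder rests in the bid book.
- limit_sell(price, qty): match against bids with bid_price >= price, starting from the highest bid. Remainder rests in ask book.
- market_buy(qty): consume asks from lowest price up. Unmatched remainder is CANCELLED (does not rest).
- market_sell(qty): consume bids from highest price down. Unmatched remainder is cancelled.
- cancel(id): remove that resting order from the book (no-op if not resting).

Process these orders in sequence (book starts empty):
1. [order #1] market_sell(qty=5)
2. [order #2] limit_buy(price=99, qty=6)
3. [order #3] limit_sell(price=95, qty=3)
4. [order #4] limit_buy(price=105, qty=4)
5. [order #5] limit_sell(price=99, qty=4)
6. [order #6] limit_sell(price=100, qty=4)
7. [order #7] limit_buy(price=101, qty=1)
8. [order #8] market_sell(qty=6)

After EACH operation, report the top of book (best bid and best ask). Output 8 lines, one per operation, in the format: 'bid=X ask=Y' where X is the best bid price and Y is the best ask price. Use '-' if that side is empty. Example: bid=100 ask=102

After op 1 [order #1] market_sell(qty=5): fills=none; bids=[-] asks=[-]
After op 2 [order #2] limit_buy(price=99, qty=6): fills=none; bids=[#2:6@99] asks=[-]
After op 3 [order #3] limit_sell(price=95, qty=3): fills=#2x#3:3@99; bids=[#2:3@99] asks=[-]
After op 4 [order #4] limit_buy(price=105, qty=4): fills=none; bids=[#4:4@105 #2:3@99] asks=[-]
After op 5 [order #5] limit_sell(price=99, qty=4): fills=#4x#5:4@105; bids=[#2:3@99] asks=[-]
After op 6 [order #6] limit_sell(price=100, qty=4): fills=none; bids=[#2:3@99] asks=[#6:4@100]
After op 7 [order #7] limit_buy(price=101, qty=1): fills=#7x#6:1@100; bids=[#2:3@99] asks=[#6:3@100]
After op 8 [order #8] market_sell(qty=6): fills=#2x#8:3@99; bids=[-] asks=[#6:3@100]

Answer: bid=- ask=-
bid=99 ask=-
bid=99 ask=-
bid=105 ask=-
bid=99 ask=-
bid=99 ask=100
bid=99 ask=100
bid=- ask=100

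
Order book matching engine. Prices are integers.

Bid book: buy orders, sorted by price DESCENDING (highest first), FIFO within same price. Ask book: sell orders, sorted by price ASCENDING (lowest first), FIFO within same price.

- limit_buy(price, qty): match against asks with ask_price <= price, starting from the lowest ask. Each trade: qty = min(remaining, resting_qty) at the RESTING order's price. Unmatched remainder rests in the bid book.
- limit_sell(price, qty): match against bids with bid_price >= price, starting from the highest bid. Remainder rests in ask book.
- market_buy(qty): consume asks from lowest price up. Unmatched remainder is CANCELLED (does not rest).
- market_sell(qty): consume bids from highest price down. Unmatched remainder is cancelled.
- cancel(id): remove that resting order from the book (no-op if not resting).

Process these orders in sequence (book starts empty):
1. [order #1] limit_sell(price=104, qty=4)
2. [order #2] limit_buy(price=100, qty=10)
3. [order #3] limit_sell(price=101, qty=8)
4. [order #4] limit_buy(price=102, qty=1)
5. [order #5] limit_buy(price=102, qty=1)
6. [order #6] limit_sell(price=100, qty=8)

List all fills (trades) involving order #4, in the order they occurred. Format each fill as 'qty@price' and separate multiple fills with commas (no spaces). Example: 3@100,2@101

Answer: 1@101

Derivation:
After op 1 [order #1] limit_sell(price=104, qty=4): fills=none; bids=[-] asks=[#1:4@104]
After op 2 [order #2] limit_buy(price=100, qty=10): fills=none; bids=[#2:10@100] asks=[#1:4@104]
After op 3 [order #3] limit_sell(price=101, qty=8): fills=none; bids=[#2:10@100] asks=[#3:8@101 #1:4@104]
After op 4 [order #4] limit_buy(price=102, qty=1): fills=#4x#3:1@101; bids=[#2:10@100] asks=[#3:7@101 #1:4@104]
After op 5 [order #5] limit_buy(price=102, qty=1): fills=#5x#3:1@101; bids=[#2:10@100] asks=[#3:6@101 #1:4@104]
After op 6 [order #6] limit_sell(price=100, qty=8): fills=#2x#6:8@100; bids=[#2:2@100] asks=[#3:6@101 #1:4@104]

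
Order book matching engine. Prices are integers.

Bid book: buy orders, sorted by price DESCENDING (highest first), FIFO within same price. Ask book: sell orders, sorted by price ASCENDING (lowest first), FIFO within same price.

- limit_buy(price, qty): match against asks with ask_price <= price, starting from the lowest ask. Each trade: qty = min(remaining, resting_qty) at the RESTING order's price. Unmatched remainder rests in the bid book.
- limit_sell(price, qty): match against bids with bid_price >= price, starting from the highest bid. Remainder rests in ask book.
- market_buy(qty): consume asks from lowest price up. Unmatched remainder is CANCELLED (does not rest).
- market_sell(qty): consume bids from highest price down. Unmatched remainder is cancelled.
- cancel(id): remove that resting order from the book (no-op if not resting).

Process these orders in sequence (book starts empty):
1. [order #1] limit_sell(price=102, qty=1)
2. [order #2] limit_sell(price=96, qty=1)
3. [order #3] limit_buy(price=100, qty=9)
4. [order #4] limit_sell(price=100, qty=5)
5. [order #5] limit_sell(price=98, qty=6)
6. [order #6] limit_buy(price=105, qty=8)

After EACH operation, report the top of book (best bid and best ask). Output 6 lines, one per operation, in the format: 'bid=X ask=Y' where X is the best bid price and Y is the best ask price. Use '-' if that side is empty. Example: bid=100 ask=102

After op 1 [order #1] limit_sell(price=102, qty=1): fills=none; bids=[-] asks=[#1:1@102]
After op 2 [order #2] limit_sell(price=96, qty=1): fills=none; bids=[-] asks=[#2:1@96 #1:1@102]
After op 3 [order #3] limit_buy(price=100, qty=9): fills=#3x#2:1@96; bids=[#3:8@100] asks=[#1:1@102]
After op 4 [order #4] limit_sell(price=100, qty=5): fills=#3x#4:5@100; bids=[#3:3@100] asks=[#1:1@102]
After op 5 [order #5] limit_sell(price=98, qty=6): fills=#3x#5:3@100; bids=[-] asks=[#5:3@98 #1:1@102]
After op 6 [order #6] limit_buy(price=105, qty=8): fills=#6x#5:3@98 #6x#1:1@102; bids=[#6:4@105] asks=[-]

Answer: bid=- ask=102
bid=- ask=96
bid=100 ask=102
bid=100 ask=102
bid=- ask=98
bid=105 ask=-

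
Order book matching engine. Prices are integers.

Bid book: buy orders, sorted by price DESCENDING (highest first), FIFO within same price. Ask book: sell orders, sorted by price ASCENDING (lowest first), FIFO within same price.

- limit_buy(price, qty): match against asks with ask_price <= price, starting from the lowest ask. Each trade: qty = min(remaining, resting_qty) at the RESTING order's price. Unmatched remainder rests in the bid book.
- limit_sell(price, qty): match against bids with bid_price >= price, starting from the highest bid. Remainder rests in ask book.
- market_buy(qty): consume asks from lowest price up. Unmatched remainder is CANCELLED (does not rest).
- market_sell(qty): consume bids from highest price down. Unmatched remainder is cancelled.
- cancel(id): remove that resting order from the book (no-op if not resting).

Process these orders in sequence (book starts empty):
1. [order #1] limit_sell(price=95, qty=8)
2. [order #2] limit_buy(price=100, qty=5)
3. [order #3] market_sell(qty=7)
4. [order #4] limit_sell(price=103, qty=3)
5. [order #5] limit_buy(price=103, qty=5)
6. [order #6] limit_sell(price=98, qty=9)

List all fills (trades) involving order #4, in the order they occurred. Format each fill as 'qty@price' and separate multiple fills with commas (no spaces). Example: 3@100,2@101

After op 1 [order #1] limit_sell(price=95, qty=8): fills=none; bids=[-] asks=[#1:8@95]
After op 2 [order #2] limit_buy(price=100, qty=5): fills=#2x#1:5@95; bids=[-] asks=[#1:3@95]
After op 3 [order #3] market_sell(qty=7): fills=none; bids=[-] asks=[#1:3@95]
After op 4 [order #4] limit_sell(price=103, qty=3): fills=none; bids=[-] asks=[#1:3@95 #4:3@103]
After op 5 [order #5] limit_buy(price=103, qty=5): fills=#5x#1:3@95 #5x#4:2@103; bids=[-] asks=[#4:1@103]
After op 6 [order #6] limit_sell(price=98, qty=9): fills=none; bids=[-] asks=[#6:9@98 #4:1@103]

Answer: 2@103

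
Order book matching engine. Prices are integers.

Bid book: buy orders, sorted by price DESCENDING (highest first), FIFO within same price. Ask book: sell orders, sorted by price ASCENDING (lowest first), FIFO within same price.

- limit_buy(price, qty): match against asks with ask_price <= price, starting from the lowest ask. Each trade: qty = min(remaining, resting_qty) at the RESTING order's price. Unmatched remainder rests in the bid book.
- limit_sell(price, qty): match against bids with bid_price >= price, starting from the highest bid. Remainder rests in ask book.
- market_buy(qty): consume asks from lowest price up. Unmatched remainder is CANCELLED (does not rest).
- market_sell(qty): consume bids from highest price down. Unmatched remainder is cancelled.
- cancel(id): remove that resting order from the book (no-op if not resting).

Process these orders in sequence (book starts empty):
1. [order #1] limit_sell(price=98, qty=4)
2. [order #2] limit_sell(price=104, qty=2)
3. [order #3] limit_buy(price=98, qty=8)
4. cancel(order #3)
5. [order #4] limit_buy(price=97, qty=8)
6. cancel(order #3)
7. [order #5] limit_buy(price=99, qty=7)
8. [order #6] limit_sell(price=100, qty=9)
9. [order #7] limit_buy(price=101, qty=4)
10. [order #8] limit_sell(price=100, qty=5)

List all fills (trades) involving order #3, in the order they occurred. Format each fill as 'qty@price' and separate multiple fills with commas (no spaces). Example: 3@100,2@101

Answer: 4@98

Derivation:
After op 1 [order #1] limit_sell(price=98, qty=4): fills=none; bids=[-] asks=[#1:4@98]
After op 2 [order #2] limit_sell(price=104, qty=2): fills=none; bids=[-] asks=[#1:4@98 #2:2@104]
After op 3 [order #3] limit_buy(price=98, qty=8): fills=#3x#1:4@98; bids=[#3:4@98] asks=[#2:2@104]
After op 4 cancel(order #3): fills=none; bids=[-] asks=[#2:2@104]
After op 5 [order #4] limit_buy(price=97, qty=8): fills=none; bids=[#4:8@97] asks=[#2:2@104]
After op 6 cancel(order #3): fills=none; bids=[#4:8@97] asks=[#2:2@104]
After op 7 [order #5] limit_buy(price=99, qty=7): fills=none; bids=[#5:7@99 #4:8@97] asks=[#2:2@104]
After op 8 [order #6] limit_sell(price=100, qty=9): fills=none; bids=[#5:7@99 #4:8@97] asks=[#6:9@100 #2:2@104]
After op 9 [order #7] limit_buy(price=101, qty=4): fills=#7x#6:4@100; bids=[#5:7@99 #4:8@97] asks=[#6:5@100 #2:2@104]
After op 10 [order #8] limit_sell(price=100, qty=5): fills=none; bids=[#5:7@99 #4:8@97] asks=[#6:5@100 #8:5@100 #2:2@104]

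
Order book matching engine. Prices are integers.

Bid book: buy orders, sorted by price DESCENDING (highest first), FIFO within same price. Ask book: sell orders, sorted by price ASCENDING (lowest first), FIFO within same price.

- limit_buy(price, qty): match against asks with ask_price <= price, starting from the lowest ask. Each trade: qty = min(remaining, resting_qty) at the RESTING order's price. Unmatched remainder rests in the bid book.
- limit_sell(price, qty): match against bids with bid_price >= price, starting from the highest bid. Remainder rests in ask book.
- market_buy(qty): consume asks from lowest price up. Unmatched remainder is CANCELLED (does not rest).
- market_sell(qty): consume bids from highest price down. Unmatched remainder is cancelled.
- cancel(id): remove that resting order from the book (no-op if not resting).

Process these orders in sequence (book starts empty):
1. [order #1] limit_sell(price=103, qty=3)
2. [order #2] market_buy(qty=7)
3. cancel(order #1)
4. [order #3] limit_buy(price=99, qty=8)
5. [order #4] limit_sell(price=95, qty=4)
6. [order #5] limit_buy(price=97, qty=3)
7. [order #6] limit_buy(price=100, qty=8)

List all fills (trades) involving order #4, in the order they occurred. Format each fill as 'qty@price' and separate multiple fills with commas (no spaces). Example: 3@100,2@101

After op 1 [order #1] limit_sell(price=103, qty=3): fills=none; bids=[-] asks=[#1:3@103]
After op 2 [order #2] market_buy(qty=7): fills=#2x#1:3@103; bids=[-] asks=[-]
After op 3 cancel(order #1): fills=none; bids=[-] asks=[-]
After op 4 [order #3] limit_buy(price=99, qty=8): fills=none; bids=[#3:8@99] asks=[-]
After op 5 [order #4] limit_sell(price=95, qty=4): fills=#3x#4:4@99; bids=[#3:4@99] asks=[-]
After op 6 [order #5] limit_buy(price=97, qty=3): fills=none; bids=[#3:4@99 #5:3@97] asks=[-]
After op 7 [order #6] limit_buy(price=100, qty=8): fills=none; bids=[#6:8@100 #3:4@99 #5:3@97] asks=[-]

Answer: 4@99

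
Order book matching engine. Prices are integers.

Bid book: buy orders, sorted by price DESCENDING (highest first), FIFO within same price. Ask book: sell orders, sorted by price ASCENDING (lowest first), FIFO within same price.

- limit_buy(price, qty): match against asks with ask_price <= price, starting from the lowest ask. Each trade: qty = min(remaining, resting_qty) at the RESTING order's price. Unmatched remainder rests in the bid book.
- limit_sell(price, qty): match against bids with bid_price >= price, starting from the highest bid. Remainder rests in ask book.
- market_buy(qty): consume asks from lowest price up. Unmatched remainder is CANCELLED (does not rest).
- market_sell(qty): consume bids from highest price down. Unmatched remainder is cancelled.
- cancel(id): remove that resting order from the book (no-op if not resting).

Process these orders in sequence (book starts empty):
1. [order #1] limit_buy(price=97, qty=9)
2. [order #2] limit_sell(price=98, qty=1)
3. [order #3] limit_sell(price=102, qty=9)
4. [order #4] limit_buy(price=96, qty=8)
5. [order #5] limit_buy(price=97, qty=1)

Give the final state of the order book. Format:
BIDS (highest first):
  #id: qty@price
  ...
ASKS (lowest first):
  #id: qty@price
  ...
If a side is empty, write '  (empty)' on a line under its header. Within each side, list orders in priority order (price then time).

After op 1 [order #1] limit_buy(price=97, qty=9): fills=none; bids=[#1:9@97] asks=[-]
After op 2 [order #2] limit_sell(price=98, qty=1): fills=none; bids=[#1:9@97] asks=[#2:1@98]
After op 3 [order #3] limit_sell(price=102, qty=9): fills=none; bids=[#1:9@97] asks=[#2:1@98 #3:9@102]
After op 4 [order #4] limit_buy(price=96, qty=8): fills=none; bids=[#1:9@97 #4:8@96] asks=[#2:1@98 #3:9@102]
After op 5 [order #5] limit_buy(price=97, qty=1): fills=none; bids=[#1:9@97 #5:1@97 #4:8@96] asks=[#2:1@98 #3:9@102]

Answer: BIDS (highest first):
  #1: 9@97
  #5: 1@97
  #4: 8@96
ASKS (lowest first):
  #2: 1@98
  #3: 9@102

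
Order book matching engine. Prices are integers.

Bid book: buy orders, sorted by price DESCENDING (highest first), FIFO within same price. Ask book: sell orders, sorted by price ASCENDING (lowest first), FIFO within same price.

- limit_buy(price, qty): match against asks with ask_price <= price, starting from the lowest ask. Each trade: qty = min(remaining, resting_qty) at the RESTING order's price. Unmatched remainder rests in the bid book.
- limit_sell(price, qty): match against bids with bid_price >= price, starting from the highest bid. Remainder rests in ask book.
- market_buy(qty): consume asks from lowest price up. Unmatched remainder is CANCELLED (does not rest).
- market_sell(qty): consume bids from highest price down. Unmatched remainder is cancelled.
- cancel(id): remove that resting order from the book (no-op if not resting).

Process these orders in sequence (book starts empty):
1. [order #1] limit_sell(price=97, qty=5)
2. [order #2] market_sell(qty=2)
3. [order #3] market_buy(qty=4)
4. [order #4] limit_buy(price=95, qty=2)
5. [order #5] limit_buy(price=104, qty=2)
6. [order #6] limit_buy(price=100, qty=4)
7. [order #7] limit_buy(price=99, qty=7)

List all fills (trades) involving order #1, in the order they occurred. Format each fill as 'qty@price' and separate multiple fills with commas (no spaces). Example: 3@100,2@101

After op 1 [order #1] limit_sell(price=97, qty=5): fills=none; bids=[-] asks=[#1:5@97]
After op 2 [order #2] market_sell(qty=2): fills=none; bids=[-] asks=[#1:5@97]
After op 3 [order #3] market_buy(qty=4): fills=#3x#1:4@97; bids=[-] asks=[#1:1@97]
After op 4 [order #4] limit_buy(price=95, qty=2): fills=none; bids=[#4:2@95] asks=[#1:1@97]
After op 5 [order #5] limit_buy(price=104, qty=2): fills=#5x#1:1@97; bids=[#5:1@104 #4:2@95] asks=[-]
After op 6 [order #6] limit_buy(price=100, qty=4): fills=none; bids=[#5:1@104 #6:4@100 #4:2@95] asks=[-]
After op 7 [order #7] limit_buy(price=99, qty=7): fills=none; bids=[#5:1@104 #6:4@100 #7:7@99 #4:2@95] asks=[-]

Answer: 4@97,1@97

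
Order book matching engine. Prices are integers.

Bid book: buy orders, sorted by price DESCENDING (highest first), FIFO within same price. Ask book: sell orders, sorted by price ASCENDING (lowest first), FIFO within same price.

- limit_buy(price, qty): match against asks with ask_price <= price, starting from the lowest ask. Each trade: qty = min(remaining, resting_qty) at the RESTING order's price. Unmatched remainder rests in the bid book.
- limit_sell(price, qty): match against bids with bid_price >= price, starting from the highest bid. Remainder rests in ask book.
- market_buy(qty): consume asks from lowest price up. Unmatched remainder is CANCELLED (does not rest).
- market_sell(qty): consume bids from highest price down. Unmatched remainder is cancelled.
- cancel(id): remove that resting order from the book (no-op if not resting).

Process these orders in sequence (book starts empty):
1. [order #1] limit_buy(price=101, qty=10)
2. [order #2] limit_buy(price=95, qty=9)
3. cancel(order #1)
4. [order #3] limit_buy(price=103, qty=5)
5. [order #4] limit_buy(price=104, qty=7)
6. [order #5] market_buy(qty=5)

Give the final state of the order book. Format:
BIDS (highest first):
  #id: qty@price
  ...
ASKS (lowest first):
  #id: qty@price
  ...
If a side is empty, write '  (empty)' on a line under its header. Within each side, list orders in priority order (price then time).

Answer: BIDS (highest first):
  #4: 7@104
  #3: 5@103
  #2: 9@95
ASKS (lowest first):
  (empty)

Derivation:
After op 1 [order #1] limit_buy(price=101, qty=10): fills=none; bids=[#1:10@101] asks=[-]
After op 2 [order #2] limit_buy(price=95, qty=9): fills=none; bids=[#1:10@101 #2:9@95] asks=[-]
After op 3 cancel(order #1): fills=none; bids=[#2:9@95] asks=[-]
After op 4 [order #3] limit_buy(price=103, qty=5): fills=none; bids=[#3:5@103 #2:9@95] asks=[-]
After op 5 [order #4] limit_buy(price=104, qty=7): fills=none; bids=[#4:7@104 #3:5@103 #2:9@95] asks=[-]
After op 6 [order #5] market_buy(qty=5): fills=none; bids=[#4:7@104 #3:5@103 #2:9@95] asks=[-]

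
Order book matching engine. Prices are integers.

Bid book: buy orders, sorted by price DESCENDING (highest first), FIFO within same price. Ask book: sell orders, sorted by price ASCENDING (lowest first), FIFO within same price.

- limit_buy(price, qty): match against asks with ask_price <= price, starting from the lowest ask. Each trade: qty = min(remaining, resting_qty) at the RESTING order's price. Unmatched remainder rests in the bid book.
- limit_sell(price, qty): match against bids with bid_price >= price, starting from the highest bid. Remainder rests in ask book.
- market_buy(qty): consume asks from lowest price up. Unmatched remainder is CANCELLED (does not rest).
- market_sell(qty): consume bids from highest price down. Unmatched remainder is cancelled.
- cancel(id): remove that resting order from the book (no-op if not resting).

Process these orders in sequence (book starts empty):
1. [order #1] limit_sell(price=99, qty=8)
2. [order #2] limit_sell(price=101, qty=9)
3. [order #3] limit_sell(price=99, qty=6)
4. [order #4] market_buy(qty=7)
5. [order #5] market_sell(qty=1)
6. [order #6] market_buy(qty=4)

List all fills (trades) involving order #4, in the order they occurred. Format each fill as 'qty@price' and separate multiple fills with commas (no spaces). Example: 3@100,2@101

After op 1 [order #1] limit_sell(price=99, qty=8): fills=none; bids=[-] asks=[#1:8@99]
After op 2 [order #2] limit_sell(price=101, qty=9): fills=none; bids=[-] asks=[#1:8@99 #2:9@101]
After op 3 [order #3] limit_sell(price=99, qty=6): fills=none; bids=[-] asks=[#1:8@99 #3:6@99 #2:9@101]
After op 4 [order #4] market_buy(qty=7): fills=#4x#1:7@99; bids=[-] asks=[#1:1@99 #3:6@99 #2:9@101]
After op 5 [order #5] market_sell(qty=1): fills=none; bids=[-] asks=[#1:1@99 #3:6@99 #2:9@101]
After op 6 [order #6] market_buy(qty=4): fills=#6x#1:1@99 #6x#3:3@99; bids=[-] asks=[#3:3@99 #2:9@101]

Answer: 7@99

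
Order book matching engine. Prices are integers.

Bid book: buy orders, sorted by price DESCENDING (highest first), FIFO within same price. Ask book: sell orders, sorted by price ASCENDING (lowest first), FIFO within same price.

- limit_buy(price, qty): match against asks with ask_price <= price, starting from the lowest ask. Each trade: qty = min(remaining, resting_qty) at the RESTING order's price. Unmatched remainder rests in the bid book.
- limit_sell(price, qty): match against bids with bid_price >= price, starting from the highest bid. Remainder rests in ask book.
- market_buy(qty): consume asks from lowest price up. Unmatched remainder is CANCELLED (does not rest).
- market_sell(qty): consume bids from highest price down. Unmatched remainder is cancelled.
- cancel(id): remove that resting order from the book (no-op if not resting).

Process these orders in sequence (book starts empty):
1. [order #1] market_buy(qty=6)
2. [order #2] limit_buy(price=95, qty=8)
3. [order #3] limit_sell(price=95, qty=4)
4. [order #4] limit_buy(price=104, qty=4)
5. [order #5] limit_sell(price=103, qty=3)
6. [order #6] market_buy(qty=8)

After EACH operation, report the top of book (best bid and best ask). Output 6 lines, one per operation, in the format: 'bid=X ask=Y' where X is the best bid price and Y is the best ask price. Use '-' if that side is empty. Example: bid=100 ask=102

After op 1 [order #1] market_buy(qty=6): fills=none; bids=[-] asks=[-]
After op 2 [order #2] limit_buy(price=95, qty=8): fills=none; bids=[#2:8@95] asks=[-]
After op 3 [order #3] limit_sell(price=95, qty=4): fills=#2x#3:4@95; bids=[#2:4@95] asks=[-]
After op 4 [order #4] limit_buy(price=104, qty=4): fills=none; bids=[#4:4@104 #2:4@95] asks=[-]
After op 5 [order #5] limit_sell(price=103, qty=3): fills=#4x#5:3@104; bids=[#4:1@104 #2:4@95] asks=[-]
After op 6 [order #6] market_buy(qty=8): fills=none; bids=[#4:1@104 #2:4@95] asks=[-]

Answer: bid=- ask=-
bid=95 ask=-
bid=95 ask=-
bid=104 ask=-
bid=104 ask=-
bid=104 ask=-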